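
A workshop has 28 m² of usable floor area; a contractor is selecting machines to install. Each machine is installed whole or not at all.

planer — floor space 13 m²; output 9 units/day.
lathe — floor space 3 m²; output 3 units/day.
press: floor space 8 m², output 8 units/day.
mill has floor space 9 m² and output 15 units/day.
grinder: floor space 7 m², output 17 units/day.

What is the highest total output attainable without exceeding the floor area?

This is a 0-1 knapsack instance.
Allowing fractional choices, the relaxed optimum would be about 43.7, but machines are indivisible.
lathe + mill + grinder: floor space 3 + 9 + 7 = 19 ≤ 28, output 3 + 15 + 17 = 35.
press + mill + grinder: floor space 8 + 9 + 7 = 24 ≤ 28, output 8 + 15 + 17 = 40.
lathe + press + mill + grinder: floor space 3 + 8 + 9 + 7 = 27 ≤ 28, output 3 + 8 + 15 + 17 = 43.
Best is lathe, press, mill, and grinder with total output 43.

43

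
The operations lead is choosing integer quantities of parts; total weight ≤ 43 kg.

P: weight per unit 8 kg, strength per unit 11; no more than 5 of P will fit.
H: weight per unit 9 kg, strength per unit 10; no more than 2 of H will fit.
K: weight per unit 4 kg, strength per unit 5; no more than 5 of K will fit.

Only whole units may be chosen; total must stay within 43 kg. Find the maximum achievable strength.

Take 5×P: weight 40 ≤ 43, strength 5·11 = 55.
P has the best ratio (11/8) and is taken to its limit of 5; remaining capacity is filled optimally with the others.

55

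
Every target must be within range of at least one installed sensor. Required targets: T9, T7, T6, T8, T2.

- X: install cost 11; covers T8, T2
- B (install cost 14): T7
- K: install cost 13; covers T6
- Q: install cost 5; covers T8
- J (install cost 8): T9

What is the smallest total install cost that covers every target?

Choose X, B, K, and J: together they cover T9, T7, T6, T8, T2 — every target.
Total install cost: 11 + 14 + 13 + 8 = 46.

46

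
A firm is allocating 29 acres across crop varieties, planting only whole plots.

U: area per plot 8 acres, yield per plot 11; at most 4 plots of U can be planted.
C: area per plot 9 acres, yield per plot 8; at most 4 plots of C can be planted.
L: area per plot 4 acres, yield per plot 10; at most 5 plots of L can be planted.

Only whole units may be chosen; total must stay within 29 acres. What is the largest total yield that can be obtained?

Take 1×U and 5×L: area 28 ≤ 29, yield 1·11 + 5·10 = 61.
L has the best ratio (10/4) and is taken to its limit of 5; remaining capacity is filled optimally with the others.

61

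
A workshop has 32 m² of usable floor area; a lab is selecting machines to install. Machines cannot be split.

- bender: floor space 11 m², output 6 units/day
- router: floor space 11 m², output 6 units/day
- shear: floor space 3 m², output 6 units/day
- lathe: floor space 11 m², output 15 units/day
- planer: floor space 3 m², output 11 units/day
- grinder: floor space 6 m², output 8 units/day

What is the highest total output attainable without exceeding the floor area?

bender + lathe + planer + grinder: floor space 11 + 11 + 3 + 6 = 31 ≤ 32, output 6 + 15 + 11 + 8 = 40.
shear + lathe + planer + grinder: floor space 3 + 11 + 3 + 6 = 23 ≤ 32, output 6 + 15 + 11 + 8 = 40.
router + lathe + planer + grinder: floor space 11 + 11 + 3 + 6 = 31 ≤ 32, output 6 + 15 + 11 + 8 = 40.
The maximum output is 40; one optimal choice is shear, lathe, planer, and grinder.

40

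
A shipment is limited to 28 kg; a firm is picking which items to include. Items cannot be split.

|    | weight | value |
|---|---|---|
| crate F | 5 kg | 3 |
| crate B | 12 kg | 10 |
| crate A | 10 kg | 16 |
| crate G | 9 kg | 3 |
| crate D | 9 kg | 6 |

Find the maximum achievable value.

This is an integer program with binary decision variables.
Take crate F, crate B, and crate A: weight 5 + 12 + 10 = 27 ≤ 28, value 3 + 10 + 16 = 29.
No other feasible combination does better.

29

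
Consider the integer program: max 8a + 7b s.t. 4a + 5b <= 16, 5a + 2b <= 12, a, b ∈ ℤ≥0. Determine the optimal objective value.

(a,b)=(2,1): 4·2+5·1=13≤16, 5·2+2·1=12≤12, objective 23.
(a,b)=(1,2): 4·1+5·2=14≤16, 5·1+2·2=9≤12, objective 22.
(a,b)=(2,0): 4·2+5·0=8≤16, 5·2+2·0=10≤12, objective 16.
The best lattice point is (2,1), giving 23.

23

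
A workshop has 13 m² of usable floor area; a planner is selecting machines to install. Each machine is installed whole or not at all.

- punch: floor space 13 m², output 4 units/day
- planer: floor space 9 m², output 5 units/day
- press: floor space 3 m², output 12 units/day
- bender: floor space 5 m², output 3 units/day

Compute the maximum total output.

planer + press: floor space 9 + 3 = 12 ≤ 13, output 5 + 12 = 17.
press + bender: floor space 3 + 5 = 8 ≤ 13, output 12 + 3 = 15.
Best is planer and press with total output 17.

17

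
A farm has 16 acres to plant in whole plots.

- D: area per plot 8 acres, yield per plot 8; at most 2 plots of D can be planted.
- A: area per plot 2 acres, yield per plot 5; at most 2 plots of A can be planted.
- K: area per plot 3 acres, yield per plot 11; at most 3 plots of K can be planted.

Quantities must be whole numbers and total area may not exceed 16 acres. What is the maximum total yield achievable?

43

1×A and 3×K: area 11 ≤ 16, yield 1·5 + 3·11 = 38.
2×A and 3×K: area 13 ≤ 16, yield 2·5 + 3·11 = 43.
Best is 43.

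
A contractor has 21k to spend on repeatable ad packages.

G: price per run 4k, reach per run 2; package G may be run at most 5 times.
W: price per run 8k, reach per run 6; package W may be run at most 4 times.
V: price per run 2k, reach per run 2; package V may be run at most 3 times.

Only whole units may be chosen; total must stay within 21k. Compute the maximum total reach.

This is a bounded integer knapsack.
V has the best ratio (2/2); taking only V gives at most 3×2 = 6 (stopped by the supply cap of 3).
Mixing does better — 2×W and 2×V: price 20 ≤ 21, reach 2·6 + 2·2 = 16.

16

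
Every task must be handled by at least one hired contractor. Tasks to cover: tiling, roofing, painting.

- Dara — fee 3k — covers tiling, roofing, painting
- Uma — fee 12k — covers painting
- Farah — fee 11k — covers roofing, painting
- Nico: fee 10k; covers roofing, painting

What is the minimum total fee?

3

This is a weighted set-cover instance.
Dara alone covers tiling, roofing, painting — every task.
Total fee: 3.
No cover costs less than 3.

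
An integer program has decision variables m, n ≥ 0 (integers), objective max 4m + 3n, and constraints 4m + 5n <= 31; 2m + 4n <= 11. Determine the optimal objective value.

20

(m,n)=(5,0): 4·5+5·0=20≤31, 2·5+4·0=10≤11, objective 20.
(m,n)=(4,0): 4·4+5·0=16≤31, 2·4+4·0=8≤11, objective 16.
No feasible integer point exceeds 20.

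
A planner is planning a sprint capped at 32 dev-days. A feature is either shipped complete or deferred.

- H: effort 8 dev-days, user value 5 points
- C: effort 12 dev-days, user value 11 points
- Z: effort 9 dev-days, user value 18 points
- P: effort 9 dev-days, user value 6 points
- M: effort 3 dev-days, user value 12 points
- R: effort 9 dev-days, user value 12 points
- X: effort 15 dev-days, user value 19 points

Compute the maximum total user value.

Z + P + M + R: effort 9 + 9 + 3 + 9 = 30 ≤ 32, user value 18 + 6 + 12 + 12 = 48.
Z + M + X: effort 9 + 3 + 15 = 27 ≤ 32, user value 18 + 12 + 19 = 49.
Best is Z, M, and X with total user value 49.

49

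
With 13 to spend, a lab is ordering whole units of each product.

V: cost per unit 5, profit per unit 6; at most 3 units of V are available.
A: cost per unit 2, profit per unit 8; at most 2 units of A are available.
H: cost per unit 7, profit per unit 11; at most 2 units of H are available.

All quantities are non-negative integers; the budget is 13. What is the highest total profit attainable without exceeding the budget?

27

2×A and 1×H: cost 11 ≤ 13, profit 2·8 + 1·11 = 27.
1×V and 2×A: cost 9 ≤ 13, profit 1·6 + 2·8 = 22.
Best is 27.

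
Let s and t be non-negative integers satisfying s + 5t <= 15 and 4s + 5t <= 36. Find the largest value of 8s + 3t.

(s,t)=(9,0): 1·9+5·0=9≤15, 4·9+5·0=36≤36, objective 72.
(s,t)=(8,0): 1·8+5·0=8≤15, 4·8+5·0=32≤36, objective 64.
The best lattice point is (9,0), giving 72.

72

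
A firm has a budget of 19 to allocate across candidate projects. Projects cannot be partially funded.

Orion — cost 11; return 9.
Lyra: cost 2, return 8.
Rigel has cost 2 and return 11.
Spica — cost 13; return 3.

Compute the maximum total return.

Orion + Lyra + Rigel: cost 11 + 2 + 2 = 15 ≤ 19, return 9 + 8 + 11 = 28.
Orion + Rigel: cost 11 + 2 = 13 ≤ 19, return 9 + 11 = 20.
Lyra + Rigel + Spica: cost 2 + 2 + 13 = 17 ≤ 19, return 8 + 11 + 3 = 22.
Best is Orion, Lyra, and Rigel with total return 28.

28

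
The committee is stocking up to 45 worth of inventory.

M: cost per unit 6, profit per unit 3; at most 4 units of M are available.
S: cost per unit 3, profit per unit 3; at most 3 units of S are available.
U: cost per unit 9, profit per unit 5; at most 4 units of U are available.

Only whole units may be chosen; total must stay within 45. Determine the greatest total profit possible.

29

3×S and 4×U: cost 45 ≤ 45, profit 3·3 + 4·5 = 29.
3×M, 3×S, and 2×U: cost 45 ≤ 45, profit 3·3 + 3·3 + 2·5 = 28.
Best is 29.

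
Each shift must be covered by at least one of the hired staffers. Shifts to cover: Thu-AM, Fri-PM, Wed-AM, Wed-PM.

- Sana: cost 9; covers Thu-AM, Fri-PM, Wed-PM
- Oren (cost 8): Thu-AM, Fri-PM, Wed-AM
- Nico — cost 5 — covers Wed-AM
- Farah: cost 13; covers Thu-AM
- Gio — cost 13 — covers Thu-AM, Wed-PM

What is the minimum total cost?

This is an integer covering problem.
Choose Sana and Nico: together they cover Thu-AM, Fri-PM, Wed-AM, Wed-PM — every shift.
Total cost: 9 + 5 = 14.

14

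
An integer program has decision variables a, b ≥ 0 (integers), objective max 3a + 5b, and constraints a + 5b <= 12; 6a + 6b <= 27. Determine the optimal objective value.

(a,b)=(2,2): 1·2+5·2=12≤12, 6·2+6·2=24≤27, objective 16.
(a,b)=(3,1): 1·3+5·1=8≤12, 6·3+6·1=24≤27, objective 14.
(a,b)=(1,2): 1·1+5·2=11≤12, 6·1+6·2=18≤27, objective 13.
No feasible integer point exceeds 16.

16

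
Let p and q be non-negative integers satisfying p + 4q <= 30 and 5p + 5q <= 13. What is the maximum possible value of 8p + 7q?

16

The continuous relaxation peaks at (2.6, 0) with value 20.80; rounding to a feasible lattice point costs some objective.
(p,q)=(2,0): 1·2+4·0=2≤30, 5·2+5·0=10≤13, objective 16.
(p,q)=(1,1): 1·1+4·1=5≤30, 5·1+5·1=10≤13, objective 15.
(p,q)=(1,0): 1·1+4·0=1≤30, 5·1+5·0=5≤13, objective 8.
The best lattice point is (2,0), giving 16.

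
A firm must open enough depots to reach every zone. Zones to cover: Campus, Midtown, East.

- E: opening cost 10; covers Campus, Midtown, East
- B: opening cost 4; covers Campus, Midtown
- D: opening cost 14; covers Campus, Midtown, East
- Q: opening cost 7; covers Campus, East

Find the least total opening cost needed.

The greedy cost-per-new-zone heuristic would pick B and Q for 11, but a cheaper cover exists.
E alone covers Campus, Midtown, East — every zone.
Total opening cost: 10.
No cover costs less than 10.

10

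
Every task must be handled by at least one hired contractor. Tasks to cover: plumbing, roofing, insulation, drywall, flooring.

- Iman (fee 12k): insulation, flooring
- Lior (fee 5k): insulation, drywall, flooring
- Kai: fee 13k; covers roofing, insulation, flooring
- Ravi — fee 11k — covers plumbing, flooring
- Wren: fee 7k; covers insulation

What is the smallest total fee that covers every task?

This is an integer covering problem.
Choose Lior, Kai, and Ravi: together they cover plumbing, roofing, insulation, drywall, flooring — every task.
Total fee: 5 + 13 + 11 = 29.
No cover costs less than 29.

29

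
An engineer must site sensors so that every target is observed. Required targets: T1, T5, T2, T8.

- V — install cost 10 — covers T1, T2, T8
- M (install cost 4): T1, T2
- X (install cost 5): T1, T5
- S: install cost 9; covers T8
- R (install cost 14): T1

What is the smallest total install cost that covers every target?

This is a weighted set-cover instance.
The greedy cost-per-new-target heuristic would pick M, X, and S for 18, but a cheaper cover exists.
Choose V and X: together they cover T1, T5, T2, T8 — every target.
Total install cost: 10 + 5 = 15.
No cover costs less than 15.

15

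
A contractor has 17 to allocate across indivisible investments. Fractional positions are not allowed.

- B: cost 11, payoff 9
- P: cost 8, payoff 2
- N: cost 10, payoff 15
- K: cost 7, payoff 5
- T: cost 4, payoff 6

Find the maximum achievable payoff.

21

N + K: cost 10 + 7 = 17 ≤ 17, payoff 15 + 5 = 20.
N + T: cost 10 + 4 = 14 ≤ 17, payoff 15 + 6 = 21.
N: cost 10 ≤ 17, payoff 15.
Best is N and T with total payoff 21.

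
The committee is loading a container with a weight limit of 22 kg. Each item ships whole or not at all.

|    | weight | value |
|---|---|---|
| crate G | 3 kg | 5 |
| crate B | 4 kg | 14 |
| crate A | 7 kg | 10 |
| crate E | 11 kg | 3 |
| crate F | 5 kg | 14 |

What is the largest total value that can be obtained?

Allowing fractional choices, the relaxed optimum would be about 43.8, but items are indivisible.
crate G + crate B + crate A + crate F: weight 3 + 4 + 7 + 5 = 19 ≤ 22, value 5 + 14 + 10 + 14 = 43.
crate B + crate A + crate F: weight 4 + 7 + 5 = 16 ≤ 22, value 14 + 10 + 14 = 38.
Best is crate G, crate B, crate A, and crate F with total value 43.

43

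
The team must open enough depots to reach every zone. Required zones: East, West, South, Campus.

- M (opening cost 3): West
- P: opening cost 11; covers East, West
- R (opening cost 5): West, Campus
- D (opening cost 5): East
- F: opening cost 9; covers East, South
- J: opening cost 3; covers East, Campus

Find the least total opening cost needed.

The greedy cost-per-new-zone heuristic would pick J, M, and F for 15, but a cheaper cover exists.
Choose R and F: together they cover East, West, South, Campus — every zone.
Total opening cost: 5 + 9 = 14.
No cover costs less than 14.

14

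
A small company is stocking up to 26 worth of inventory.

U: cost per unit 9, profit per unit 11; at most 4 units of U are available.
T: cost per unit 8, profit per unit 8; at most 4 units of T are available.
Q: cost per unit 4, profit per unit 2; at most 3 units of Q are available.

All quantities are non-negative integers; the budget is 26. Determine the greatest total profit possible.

This is a bounded integer knapsack.
U has the best ratio (11/9); taking only U gives at most 2×11 = 22 (stopped by the cost limit).
Mixing does better — 2×U and 1×T: cost 26 ≤ 26, profit 2·11 + 1·8 = 30.

30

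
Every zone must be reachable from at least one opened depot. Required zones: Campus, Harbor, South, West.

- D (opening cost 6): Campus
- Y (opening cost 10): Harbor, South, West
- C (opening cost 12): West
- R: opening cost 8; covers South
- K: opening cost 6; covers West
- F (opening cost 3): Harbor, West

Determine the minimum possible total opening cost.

This is an integer covering problem.
The greedy cost-per-new-zone heuristic would pick F, D, and R for 17, but a cheaper cover exists.
Choose D and Y: together they cover Campus, Harbor, South, West — every zone.
Total opening cost: 6 + 10 = 16.
No cover costs less than 16.

16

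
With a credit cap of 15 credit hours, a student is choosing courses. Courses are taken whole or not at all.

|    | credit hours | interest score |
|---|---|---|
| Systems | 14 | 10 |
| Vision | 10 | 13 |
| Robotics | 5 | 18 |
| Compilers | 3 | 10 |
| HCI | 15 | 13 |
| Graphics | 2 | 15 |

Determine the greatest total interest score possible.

Allowing fractional choices, the relaxed optimum would be about 49.5, but courses are indivisible.
Robotics + Compilers + Graphics: credit hours 5 + 3 + 2 = 10 ≤ 15, interest score 18 + 10 + 15 = 43.
Vision + Compilers + Graphics: credit hours 10 + 3 + 2 = 15 ≤ 15, interest score 13 + 10 + 15 = 38.
Robotics + Graphics: credit hours 5 + 2 = 7 ≤ 15, interest score 18 + 15 = 33.
Best is Robotics, Compilers, and Graphics with total interest score 43.

43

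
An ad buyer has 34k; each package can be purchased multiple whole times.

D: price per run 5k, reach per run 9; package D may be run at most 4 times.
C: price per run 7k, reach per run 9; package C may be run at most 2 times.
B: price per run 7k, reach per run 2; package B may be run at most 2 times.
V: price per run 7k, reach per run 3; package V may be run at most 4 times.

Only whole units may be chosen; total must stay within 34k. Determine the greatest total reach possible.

D has the best ratio (9/5); taking only D gives at most 4×9 = 36 (stopped by the supply cap of 4).
Mixing does better — 4×D and 2×C: price 34 ≤ 34, reach 4·9 + 2·9 = 54.

54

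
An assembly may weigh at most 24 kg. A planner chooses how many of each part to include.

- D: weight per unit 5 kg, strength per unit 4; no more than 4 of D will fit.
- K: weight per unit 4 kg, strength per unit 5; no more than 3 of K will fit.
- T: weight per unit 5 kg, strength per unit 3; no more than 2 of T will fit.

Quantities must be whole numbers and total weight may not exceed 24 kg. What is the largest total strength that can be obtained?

23

K has the best ratio (5/4); taking only K gives at most 3×5 = 15 (stopped by the supply cap of 3).
Mixing does better — 2×D and 3×K: weight 22 ≤ 24, strength 2·4 + 3·5 = 23.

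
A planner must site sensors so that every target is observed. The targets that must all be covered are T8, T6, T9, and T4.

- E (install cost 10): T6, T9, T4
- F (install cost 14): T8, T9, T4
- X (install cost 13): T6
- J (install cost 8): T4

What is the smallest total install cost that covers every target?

24

This is an integer covering problem.
Choose E and F: together they cover T8, T6, T9, T4 — every target.
Total install cost: 10 + 14 = 24.
No cover costs less than 24.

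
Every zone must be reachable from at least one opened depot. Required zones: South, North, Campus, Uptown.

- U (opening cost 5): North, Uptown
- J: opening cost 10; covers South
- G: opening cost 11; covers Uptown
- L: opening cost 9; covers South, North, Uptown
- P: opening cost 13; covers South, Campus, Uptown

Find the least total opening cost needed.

18

This is an integer covering problem.
Choose U and P: together they cover South, North, Campus, Uptown — every zone.
Total opening cost: 5 + 13 = 18.
No cover costs less than 18.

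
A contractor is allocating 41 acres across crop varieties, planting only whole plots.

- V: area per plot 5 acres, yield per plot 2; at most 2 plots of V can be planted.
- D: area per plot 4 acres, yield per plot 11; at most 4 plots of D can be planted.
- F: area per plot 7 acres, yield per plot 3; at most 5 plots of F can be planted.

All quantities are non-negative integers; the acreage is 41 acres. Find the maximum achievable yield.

54

This is a bounded integer knapsack.
4×D and 3×F: area 37 ≤ 41, yield 4·11 + 3·3 = 53.
2×V, 4×D, and 2×F: area 40 ≤ 41, yield 2·2 + 4·11 + 2·3 = 54.
Best is 54.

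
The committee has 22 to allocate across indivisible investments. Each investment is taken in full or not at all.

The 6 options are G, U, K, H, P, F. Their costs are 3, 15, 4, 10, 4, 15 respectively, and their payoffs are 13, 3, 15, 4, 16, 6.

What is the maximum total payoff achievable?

48

Allowing fractional choices, the relaxed optimum would be about 48.4, but investments are indivisible.
G + K + P: cost 3 + 4 + 4 = 11 ≤ 22, payoff 13 + 15 + 16 = 44.
K + H + P: cost 4 + 10 + 4 = 18 ≤ 22, payoff 15 + 4 + 16 = 35.
G + K + H + P: cost 3 + 4 + 10 + 4 = 21 ≤ 22, payoff 13 + 15 + 4 + 16 = 48.
Best is G, K, H, and P with total payoff 48.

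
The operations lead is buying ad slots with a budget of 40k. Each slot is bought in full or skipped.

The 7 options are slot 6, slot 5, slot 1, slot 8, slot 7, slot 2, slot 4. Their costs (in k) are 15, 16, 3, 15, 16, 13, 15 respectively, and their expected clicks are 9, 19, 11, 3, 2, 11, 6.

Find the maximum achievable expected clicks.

Allowing fractional choices, the relaxed optimum would be about 45.8, but ad slots are indivisible.
slot 5 + slot 1 + slot 2: cost 16 + 3 + 13 = 32 ≤ 40, expected clicks 19 + 11 + 11 = 41.
slot 5 + slot 1 + slot 4: cost 16 + 3 + 15 = 34 ≤ 40, expected clicks 19 + 11 + 6 = 36.
slot 6 + slot 5 + slot 1: cost 15 + 16 + 3 = 34 ≤ 40, expected clicks 9 + 19 + 11 = 39.
Best is slot 5, slot 1, and slot 2 with total expected clicks 41.

41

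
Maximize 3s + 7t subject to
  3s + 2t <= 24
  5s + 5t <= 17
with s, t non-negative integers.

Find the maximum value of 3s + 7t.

Relaxing integrality, the LP optimum is 23.80 at (s,t) = (0, 3.4), which is not an integer point.
(s,t)=(0,3): 3·0+2·3=6≤24, 5·0+5·3=15≤17, objective 21.
(s,t)=(1,2): 3·1+2·2=7≤24, 5·1+5·2=15≤17, objective 17.
(s,t)=(0,2): 3·0+2·2=4≤24, 5·0+5·2=10≤17, objective 14.
Maximum is 21 at (s,t)=(0,3).

21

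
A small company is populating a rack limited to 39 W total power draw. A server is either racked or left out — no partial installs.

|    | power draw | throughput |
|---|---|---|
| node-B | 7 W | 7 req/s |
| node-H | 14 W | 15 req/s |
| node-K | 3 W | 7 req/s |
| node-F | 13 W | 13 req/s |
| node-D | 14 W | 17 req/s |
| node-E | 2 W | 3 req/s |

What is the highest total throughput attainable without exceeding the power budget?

Allowing fractional choices, the relaxed optimum would be about 48.0, but servers are indivisible.
node-B + node-H + node-K + node-D: power draw 7 + 14 + 3 + 14 = 38 ≤ 39, throughput 7 + 15 + 7 + 17 = 46.
node-B + node-H + node-K + node-F + node-E: power draw 7 + 14 + 3 + 13 + 2 = 39 ≤ 39, throughput 7 + 15 + 7 + 13 + 3 = 45.
node-B + node-K + node-F + node-D + node-E: power draw 7 + 3 + 13 + 14 + 2 = 39 ≤ 39, throughput 7 + 7 + 13 + 17 + 3 = 47.
Best is node-B, node-K, node-F, node-D, and node-E with total throughput 47.

47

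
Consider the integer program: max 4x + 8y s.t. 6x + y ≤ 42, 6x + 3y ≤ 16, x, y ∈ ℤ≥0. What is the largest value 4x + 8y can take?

40

(x,y)=(0,5) is feasible, giving 40.
(x,y)=(0,4) is feasible, giving 32.
The best lattice point is (0,5), giving 40.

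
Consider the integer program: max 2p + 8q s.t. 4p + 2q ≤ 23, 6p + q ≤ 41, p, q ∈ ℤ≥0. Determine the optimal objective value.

88

Relaxing integrality, the LP optimum is 92.00 at (p,q) = (0, 11.5), which is not an integer point.
(p,q)=(0,11) is feasible, giving 88.
(p,q)=(0,10) is feasible, giving 80.
No feasible integer point exceeds 88.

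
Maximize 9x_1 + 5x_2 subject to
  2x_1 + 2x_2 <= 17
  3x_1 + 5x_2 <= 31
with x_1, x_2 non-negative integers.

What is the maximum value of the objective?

(x_1,x_2)=(8,0): 2·8+2·0=16≤17, 3·8+5·0=24≤31, objective 72.
(x_1,x_2)=(7,1): 2·7+2·1=16≤17, 3·7+5·1=26≤31, objective 68.
(x_1,x_2)=(7,0): 2·7+2·0=14≤17, 3·7+5·0=21≤31, objective 63.
Maximum is 72 at (x_1,x_2)=(8,0).

72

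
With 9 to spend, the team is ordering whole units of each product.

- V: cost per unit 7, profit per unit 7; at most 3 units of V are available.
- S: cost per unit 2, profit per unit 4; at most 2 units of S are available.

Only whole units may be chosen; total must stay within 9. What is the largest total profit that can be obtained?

This is a bounded integer knapsack.
S has the best ratio (4/2); taking only S gives at most 2×4 = 8 (stopped by the supply cap of 2).
Mixing does better — 1×V and 1×S: cost 9 ≤ 9, profit 1·7 + 1·4 = 11.

11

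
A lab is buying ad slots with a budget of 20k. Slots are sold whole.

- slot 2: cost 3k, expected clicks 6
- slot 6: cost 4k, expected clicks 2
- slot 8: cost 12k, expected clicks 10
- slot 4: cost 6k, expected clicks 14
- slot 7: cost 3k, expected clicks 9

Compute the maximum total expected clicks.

Allowing fractional choices, the relaxed optimum would be about 35.7, but ad slots are indivisible.
slot 6 + slot 4 + slot 7: cost 4 + 6 + 3 = 13 ≤ 20, expected clicks 2 + 14 + 9 = 25.
slot 2 + slot 4 + slot 7: cost 3 + 6 + 3 = 12 ≤ 20, expected clicks 6 + 14 + 9 = 29.
slot 2 + slot 6 + slot 4 + slot 7: cost 3 + 4 + 6 + 3 = 16 ≤ 20, expected clicks 6 + 2 + 14 + 9 = 31.
Best is slot 2, slot 6, slot 4, and slot 7 with total expected clicks 31.

31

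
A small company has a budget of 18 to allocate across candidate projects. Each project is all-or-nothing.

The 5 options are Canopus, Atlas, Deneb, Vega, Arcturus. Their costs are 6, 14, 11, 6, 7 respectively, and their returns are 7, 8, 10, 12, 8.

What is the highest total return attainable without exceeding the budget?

Take Deneb and Vega: cost 11 + 6 = 17 ≤ 18, return 10 + 12 = 22.
No other feasible combination does better.

22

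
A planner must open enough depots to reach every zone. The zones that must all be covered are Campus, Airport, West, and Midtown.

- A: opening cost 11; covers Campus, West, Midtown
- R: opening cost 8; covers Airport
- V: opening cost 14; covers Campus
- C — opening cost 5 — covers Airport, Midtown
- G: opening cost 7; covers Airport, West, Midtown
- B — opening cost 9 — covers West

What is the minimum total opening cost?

16

The greedy cost-per-new-zone heuristic would pick G and A for 18, but a cheaper cover exists.
Choose A and C: together they cover Campus, Airport, West, Midtown — every zone.
Total opening cost: 11 + 5 = 16.
No cover costs less than 16.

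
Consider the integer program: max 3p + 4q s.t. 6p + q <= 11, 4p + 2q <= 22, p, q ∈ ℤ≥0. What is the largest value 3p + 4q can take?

44

(p,q)=(0,11): 6·0+1·11=11≤11, 4·0+2·11=22≤22, objective 44.
(p,q)=(0,10): 6·0+1·10=10≤11, 4·0+2·10=20≤22, objective 40.
Maximum is 44 at (p,q)=(0,11).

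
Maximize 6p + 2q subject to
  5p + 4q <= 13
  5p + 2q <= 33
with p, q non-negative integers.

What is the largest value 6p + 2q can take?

Relaxing integrality, the LP optimum is 15.60 at (p,q) = (2.6, 0), which is not an integer point.
(p,q)=(2,0) is feasible, giving 12.
(p,q)=(1,1) is feasible, giving 8.
(p,q)=(1,0) is feasible, giving 6.
Maximum is 12 at (p,q)=(2,0).

12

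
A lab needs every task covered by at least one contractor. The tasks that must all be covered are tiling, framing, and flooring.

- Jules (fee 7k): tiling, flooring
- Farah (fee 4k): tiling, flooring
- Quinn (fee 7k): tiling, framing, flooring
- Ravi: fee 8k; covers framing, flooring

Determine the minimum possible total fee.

The greedy cost-per-new-task heuristic would pick Farah and Quinn for 11, but a cheaper cover exists.
Quinn alone covers tiling, framing, flooring — every task.
Total fee: 7.
No cover costs less than 7.

7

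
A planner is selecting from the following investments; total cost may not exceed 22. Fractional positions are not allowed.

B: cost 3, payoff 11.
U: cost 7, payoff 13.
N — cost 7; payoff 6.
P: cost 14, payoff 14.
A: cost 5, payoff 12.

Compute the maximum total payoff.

42

Allowing fractional choices, the relaxed optimum would be about 43.0, but investments are indivisible.
B + P + A: cost 3 + 14 + 5 = 22 ≤ 22, payoff 11 + 14 + 12 = 37.
B + U + A: cost 3 + 7 + 5 = 15 ≤ 22, payoff 11 + 13 + 12 = 36.
B + U + N + A: cost 3 + 7 + 7 + 5 = 22 ≤ 22, payoff 11 + 13 + 6 + 12 = 42.
Best is B, U, N, and A with total payoff 42.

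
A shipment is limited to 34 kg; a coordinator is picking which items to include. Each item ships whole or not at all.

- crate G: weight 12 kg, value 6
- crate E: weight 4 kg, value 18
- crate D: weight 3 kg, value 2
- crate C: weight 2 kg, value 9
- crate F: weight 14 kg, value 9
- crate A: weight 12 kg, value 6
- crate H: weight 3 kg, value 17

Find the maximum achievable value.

56

Allowing fractional choices, the relaxed optimum would be about 59.0, but items are indivisible.
crate E + crate D + crate C + crate F + crate H: weight 4 + 3 + 2 + 14 + 3 = 26 ≤ 34, value 18 + 2 + 9 + 9 + 17 = 55.
crate G + crate E + crate C + crate A + crate H: weight 12 + 4 + 2 + 12 + 3 = 33 ≤ 34, value 6 + 18 + 9 + 6 + 17 = 56.
Best is crate G, crate E, crate C, crate A, and crate H with total value 56.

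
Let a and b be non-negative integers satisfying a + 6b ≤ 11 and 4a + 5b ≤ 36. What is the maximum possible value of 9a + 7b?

81

(a,b)=(9,0): 1·9+6·0=9≤11, 4·9+5·0=36≤36, objective 81.
(a,b)=(8,0): 1·8+6·0=8≤11, 4·8+5·0=32≤36, objective 72.
The best lattice point is (9,0), giving 81.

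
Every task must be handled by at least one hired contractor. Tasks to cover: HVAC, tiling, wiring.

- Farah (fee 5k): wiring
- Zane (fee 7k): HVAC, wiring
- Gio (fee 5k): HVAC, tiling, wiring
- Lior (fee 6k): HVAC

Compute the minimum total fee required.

Gio alone covers HVAC, tiling, wiring — every task.
Total fee: 5.

5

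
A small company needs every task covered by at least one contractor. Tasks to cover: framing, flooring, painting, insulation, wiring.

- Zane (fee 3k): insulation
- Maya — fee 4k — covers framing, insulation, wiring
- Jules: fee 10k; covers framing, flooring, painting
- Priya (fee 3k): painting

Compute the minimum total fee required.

The greedy cost-per-new-task heuristic would pick Maya, Priya, and Jules for 17, but a cheaper cover exists.
Choose Maya and Jules: together they cover framing, flooring, painting, insulation, wiring — every task.
Total fee: 4 + 10 = 14.
No cover costs less than 14.

14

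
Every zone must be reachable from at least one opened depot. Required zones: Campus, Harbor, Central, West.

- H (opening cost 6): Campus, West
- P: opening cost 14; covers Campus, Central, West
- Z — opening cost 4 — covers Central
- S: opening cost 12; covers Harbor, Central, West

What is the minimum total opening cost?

This is an integer covering problem.
The greedy cost-per-new-zone heuristic would pick H, Z, and S for 22, but a cheaper cover exists.
Choose H and S: together they cover Campus, Harbor, Central, West — every zone.
Total opening cost: 6 + 12 = 18.
No cover costs less than 18.

18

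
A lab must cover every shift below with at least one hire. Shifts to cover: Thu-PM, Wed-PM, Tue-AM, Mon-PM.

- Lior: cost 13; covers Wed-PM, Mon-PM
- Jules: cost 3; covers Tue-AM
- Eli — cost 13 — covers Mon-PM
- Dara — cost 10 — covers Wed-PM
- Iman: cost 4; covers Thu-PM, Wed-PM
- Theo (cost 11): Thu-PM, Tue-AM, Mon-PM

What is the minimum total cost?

15

The greedy cost-per-new-shift heuristic would pick Iman, Jules, and Theo for 18, but a cheaper cover exists.
Choose Iman and Theo: together they cover Thu-PM, Wed-PM, Tue-AM, Mon-PM — every shift.
Total cost: 4 + 11 = 15.
No cover costs less than 15.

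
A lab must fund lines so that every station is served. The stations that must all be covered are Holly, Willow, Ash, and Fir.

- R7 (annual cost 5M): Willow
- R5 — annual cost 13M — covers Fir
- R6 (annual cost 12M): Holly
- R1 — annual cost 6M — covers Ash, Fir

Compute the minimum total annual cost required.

This is a weighted set-cover instance.
Choose R7, R6, and R1: together they cover Holly, Willow, Ash, Fir — every station.
Total annual cost: 5 + 12 + 6 = 23.

23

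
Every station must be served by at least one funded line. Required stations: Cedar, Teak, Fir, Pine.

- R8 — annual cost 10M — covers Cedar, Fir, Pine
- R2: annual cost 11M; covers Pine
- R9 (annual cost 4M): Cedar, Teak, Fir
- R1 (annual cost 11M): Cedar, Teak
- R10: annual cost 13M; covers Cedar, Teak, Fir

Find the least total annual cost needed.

14

This is an integer covering problem.
Choose R8 and R9: together they cover Cedar, Teak, Fir, Pine — every station.
Total annual cost: 10 + 4 = 14.
No cover costs less than 14.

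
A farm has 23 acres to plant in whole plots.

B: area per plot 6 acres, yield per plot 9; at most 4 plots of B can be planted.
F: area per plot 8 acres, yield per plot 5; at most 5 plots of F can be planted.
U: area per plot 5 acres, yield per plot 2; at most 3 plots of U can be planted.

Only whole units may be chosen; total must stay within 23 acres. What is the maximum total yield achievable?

29

3×B: area 18 ≤ 23, yield 3·9 = 27.
3×B and 1×U: area 23 ≤ 23, yield 3·9 + 1·2 = 29.
Best is 29.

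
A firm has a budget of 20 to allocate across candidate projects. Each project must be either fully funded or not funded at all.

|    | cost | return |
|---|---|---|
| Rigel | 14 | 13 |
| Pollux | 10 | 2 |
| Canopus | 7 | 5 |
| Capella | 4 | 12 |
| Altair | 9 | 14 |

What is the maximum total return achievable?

Allowing fractional choices, the relaxed optimum would be about 32.5, but projects are indivisible.
Rigel + Capella: cost 14 + 4 = 18 ≤ 20, return 13 + 12 = 25.
Capella + Altair: cost 4 + 9 = 13 ≤ 20, return 12 + 14 = 26.
Canopus + Capella + Altair: cost 7 + 4 + 9 = 20 ≤ 20, return 5 + 12 + 14 = 31.
Best is Canopus, Capella, and Altair with total return 31.

31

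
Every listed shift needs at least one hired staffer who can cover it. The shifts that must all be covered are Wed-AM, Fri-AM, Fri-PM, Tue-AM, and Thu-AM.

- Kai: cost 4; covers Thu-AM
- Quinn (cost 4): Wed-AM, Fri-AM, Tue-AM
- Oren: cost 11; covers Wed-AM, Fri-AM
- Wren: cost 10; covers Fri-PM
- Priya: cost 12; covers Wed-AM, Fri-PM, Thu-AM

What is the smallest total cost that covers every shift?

16

The greedy cost-per-new-shift heuristic would pick Quinn, Kai, and Wren for 18, but a cheaper cover exists.
Choose Quinn and Priya: together they cover Wed-AM, Fri-AM, Fri-PM, Tue-AM, Thu-AM — every shift.
Total cost: 4 + 12 = 16.
No cover costs less than 16.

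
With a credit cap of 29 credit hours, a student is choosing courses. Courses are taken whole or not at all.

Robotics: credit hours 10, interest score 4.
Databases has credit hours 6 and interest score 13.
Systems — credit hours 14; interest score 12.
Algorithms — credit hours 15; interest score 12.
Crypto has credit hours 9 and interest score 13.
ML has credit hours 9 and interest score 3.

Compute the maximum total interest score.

Robotics + Databases + Crypto: credit hours 10 + 6 + 9 = 25 ≤ 29, interest score 4 + 13 + 13 = 30.
Databases + Systems + Crypto: credit hours 6 + 14 + 9 = 29 ≤ 29, interest score 13 + 12 + 13 = 38.
Databases + Crypto + ML: credit hours 6 + 9 + 9 = 24 ≤ 29, interest score 13 + 13 + 3 = 29.
Best is Databases, Systems, and Crypto with total interest score 38.

38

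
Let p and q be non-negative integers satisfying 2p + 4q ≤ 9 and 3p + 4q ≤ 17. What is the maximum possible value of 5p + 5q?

20

Relaxing integrality, the LP optimum is 22.50 at (p,q) = (4.5, 0), which is not an integer point.
(p,q)=(4,0): 2·4+4·0=8≤9, 3·4+4·0=12≤17, objective 20.
(p,q)=(3,0): 2·3+4·0=6≤9, 3·3+4·0=9≤17, objective 15.
Maximum is 20 at (p,q)=(4,0).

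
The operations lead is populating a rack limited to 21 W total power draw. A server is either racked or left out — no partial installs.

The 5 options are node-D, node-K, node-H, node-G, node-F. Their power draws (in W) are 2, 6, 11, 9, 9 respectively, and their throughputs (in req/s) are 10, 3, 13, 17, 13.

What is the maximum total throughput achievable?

Treat it as a binary knapsack problem.
node-D + node-G + node-F: power draw 2 + 9 + 9 = 20 ≤ 21, throughput 10 + 17 + 13 = 40.
node-D + node-K + node-G: power draw 2 + 6 + 9 = 17 ≤ 21, throughput 10 + 3 + 17 = 30.
node-G + node-F: power draw 9 + 9 = 18 ≤ 21, throughput 17 + 13 = 30.
Best is node-D, node-G, and node-F with total throughput 40.

40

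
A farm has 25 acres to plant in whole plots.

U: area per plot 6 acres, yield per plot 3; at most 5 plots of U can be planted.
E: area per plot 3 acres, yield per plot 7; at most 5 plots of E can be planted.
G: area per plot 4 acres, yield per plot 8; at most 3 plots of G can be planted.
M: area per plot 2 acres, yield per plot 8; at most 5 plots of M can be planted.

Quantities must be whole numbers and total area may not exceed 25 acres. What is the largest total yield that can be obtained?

75

M has the best ratio (8/2); taking only M gives at most 5×8 = 40 (stopped by the supply cap of 5).
Mixing does better — 5×E and 5×M: area 25 ≤ 25, yield 5·7 + 5·8 = 75.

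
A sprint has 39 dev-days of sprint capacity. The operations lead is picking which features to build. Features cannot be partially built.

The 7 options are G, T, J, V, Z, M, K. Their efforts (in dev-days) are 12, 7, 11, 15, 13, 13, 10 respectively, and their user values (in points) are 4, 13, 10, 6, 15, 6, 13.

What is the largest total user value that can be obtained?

J + Z + K: effort 11 + 13 + 10 = 34 ≤ 39, user value 10 + 15 + 13 = 38.
T + Z + K: effort 7 + 13 + 10 = 30 ≤ 39, user value 13 + 15 + 13 = 41.
T + J + Z: effort 7 + 11 + 13 = 31 ≤ 39, user value 13 + 10 + 15 = 38.
Best is T, Z, and K with total user value 41.

41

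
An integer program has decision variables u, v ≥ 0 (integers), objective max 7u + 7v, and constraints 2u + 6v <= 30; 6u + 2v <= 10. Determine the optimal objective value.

(u,v)=(0,5): 2·0+6·5=30≤30, 6·0+2·5=10≤10, objective 35.
(u,v)=(0,4): 2·0+6·4=24≤30, 6·0+2·4=8≤10, objective 28.
Maximum is 35 at (u,v)=(0,5).

35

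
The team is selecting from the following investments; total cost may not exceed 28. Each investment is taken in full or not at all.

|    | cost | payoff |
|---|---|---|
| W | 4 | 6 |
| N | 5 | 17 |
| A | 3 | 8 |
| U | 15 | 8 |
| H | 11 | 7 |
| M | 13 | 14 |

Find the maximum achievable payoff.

Allowing fractional choices, the relaxed optimum would be about 46.9, but investments are indivisible.
W + N + A + M: cost 4 + 5 + 3 + 13 = 25 ≤ 28, payoff 6 + 17 + 8 + 14 = 45.
W + N + A + U: cost 4 + 5 + 3 + 15 = 27 ≤ 28, payoff 6 + 17 + 8 + 8 = 39.
N + A + M: cost 5 + 3 + 13 = 21 ≤ 28, payoff 17 + 8 + 14 = 39.
Best is W, N, A, and M with total payoff 45.

45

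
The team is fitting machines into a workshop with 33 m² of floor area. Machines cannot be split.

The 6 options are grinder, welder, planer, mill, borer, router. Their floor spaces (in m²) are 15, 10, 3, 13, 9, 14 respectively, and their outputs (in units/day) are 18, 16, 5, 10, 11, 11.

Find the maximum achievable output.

Treat it as a binary knapsack problem.
Allowing fractional choices, the relaxed optimum would be about 45.2, but machines are indivisible.
welder + borer + router: floor space 10 + 9 + 14 = 33 ≤ 33, output 16 + 11 + 11 = 38.
grinder + welder + planer: floor space 15 + 10 + 3 = 28 ≤ 33, output 18 + 16 + 5 = 39.
Best is grinder, welder, and planer with total output 39.

39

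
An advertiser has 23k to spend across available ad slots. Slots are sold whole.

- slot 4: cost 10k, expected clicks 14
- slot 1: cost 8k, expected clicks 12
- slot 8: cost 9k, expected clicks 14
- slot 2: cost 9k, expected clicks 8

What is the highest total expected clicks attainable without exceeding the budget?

Allowing fractional choices, the relaxed optimum would be about 34.4, but ad slots are indivisible.
slot 1 + slot 8: cost 8 + 9 = 17 ≤ 23, expected clicks 12 + 14 = 26.
slot 4 + slot 8: cost 10 + 9 = 19 ≤ 23, expected clicks 14 + 14 = 28.
Best is slot 4 and slot 8 with total expected clicks 28.

28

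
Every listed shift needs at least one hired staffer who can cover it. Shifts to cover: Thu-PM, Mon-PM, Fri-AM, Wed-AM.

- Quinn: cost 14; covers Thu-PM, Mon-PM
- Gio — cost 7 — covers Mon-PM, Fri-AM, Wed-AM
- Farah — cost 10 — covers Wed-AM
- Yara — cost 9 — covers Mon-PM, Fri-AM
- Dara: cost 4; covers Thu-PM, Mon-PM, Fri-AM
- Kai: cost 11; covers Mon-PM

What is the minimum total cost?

Choose Gio and Dara: together they cover Thu-PM, Mon-PM, Fri-AM, Wed-AM — every shift.
Total cost: 7 + 4 = 11.
No cover costs less than 11.

11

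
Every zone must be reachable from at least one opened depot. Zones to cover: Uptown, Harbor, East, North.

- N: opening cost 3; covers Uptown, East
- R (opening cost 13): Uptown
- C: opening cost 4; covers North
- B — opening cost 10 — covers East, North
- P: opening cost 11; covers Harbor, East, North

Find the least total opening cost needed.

14

The greedy cost-per-new-zone heuristic would pick N, C, and P for 18, but a cheaper cover exists.
Choose N and P: together they cover Uptown, Harbor, East, North — every zone.
Total opening cost: 3 + 11 = 14.
No cover costs less than 14.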